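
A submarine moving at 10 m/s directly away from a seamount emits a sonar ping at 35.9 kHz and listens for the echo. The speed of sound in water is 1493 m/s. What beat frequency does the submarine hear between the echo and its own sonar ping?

The seamount receives the sound from a moving source: f₁ = f₀ · v/(v + v_e) = 35.9 × 1493/1503 ≈ 35.661 kHz.
On the return leg the submarine is a moving observer: f₂ = f₁ · (v − v_e)/v = 35.661 × 1483/1493 ≈ 35.422 kHz.
Beat against the emitted tone (with f₀ = 35900 Hz): |f₂ − f₀| = 2v_e·f₀/(v + v_e) = 2 × 10 × 35900/1503 ≈ 478 Hz.

478 Hz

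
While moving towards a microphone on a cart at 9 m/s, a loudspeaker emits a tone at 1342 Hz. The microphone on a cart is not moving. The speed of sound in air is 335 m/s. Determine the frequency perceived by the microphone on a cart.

1379 Hz

With the source moving toward a stationary observer, f' = f · v/(v − v_s).
f' = 1342 × 335/(335 − 9) = 1342 × 335/326 ≈ 1379 Hz.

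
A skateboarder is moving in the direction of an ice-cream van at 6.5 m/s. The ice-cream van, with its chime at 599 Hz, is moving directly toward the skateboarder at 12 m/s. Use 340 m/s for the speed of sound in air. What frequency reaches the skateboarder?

633 Hz

General Doppler shift: f' = f · (v + v_o)/(v − v_s).
f' = 599 × (340 + 6.5)/(340 − 12) = 599 × 346.5/328 ≈ 633 Hz.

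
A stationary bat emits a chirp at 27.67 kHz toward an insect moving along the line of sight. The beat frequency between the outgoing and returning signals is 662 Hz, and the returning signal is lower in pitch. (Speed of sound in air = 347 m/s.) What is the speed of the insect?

Double Doppler shift off a moving reflector: f₂ = f₀ · (v + u)/(v − u) (u > 0 toward emitter).
Returning signal is lower, so f₂ = f₀ − Δf = 27670 − 662 = 27008 Hz.
Rearranging, u = v · (f₂ − f₀)/(f₂ + f₀) = 347 × -662/54678 ≈ -4.2 m/s.
So the insect is moving at 4.2 m/s away from the emitter.

4.2 m/s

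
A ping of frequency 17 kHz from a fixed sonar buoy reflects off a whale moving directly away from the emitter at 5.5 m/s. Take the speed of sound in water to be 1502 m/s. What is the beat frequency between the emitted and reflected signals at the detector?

At the whale (a moving observer), f₁ = f₀ · (v − u)/v = 17 × 1496.5/1502 ≈ 16.9377 kHz.
On reflection it acts as a source moving away from the stationary detector: f₂ = f₁ · v/(v + u) = 16.9377 × 1502/1507.5 ≈ 16.8760 kHz.
Beat frequency (with f₀ = 17000 Hz): |f₂ − f₀| = 2u·f₀/(v + u) = 2 × 5.5 × 17000/1507.5 ≈ 124 Hz.

124 Hz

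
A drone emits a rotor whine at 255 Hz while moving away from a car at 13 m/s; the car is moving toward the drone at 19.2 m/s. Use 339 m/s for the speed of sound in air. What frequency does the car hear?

Both move, so f' = f · (v + v_o)/(v + v_s).
f' = 255 × (339 + 19.2)/(339 + 13) = 255 × 358.2/352 ≈ 259 Hz.

259 Hz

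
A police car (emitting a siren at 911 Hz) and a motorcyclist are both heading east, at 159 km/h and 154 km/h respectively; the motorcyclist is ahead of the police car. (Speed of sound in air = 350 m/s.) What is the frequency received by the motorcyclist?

915 Hz

159 km/h = 44.17 m/s; 154 km/h = 42.78 m/s.
The motorcyclist is ahead, so the police car is moving toward it while the motorcyclist is moving away from the police car.
Both move, so f' = f · (v − v_o)/(v − v_s).
f' = 911 × (350 − 42.78)/(350 − 44.17) = 911 × 307.22/305.83 ≈ 915 Hz.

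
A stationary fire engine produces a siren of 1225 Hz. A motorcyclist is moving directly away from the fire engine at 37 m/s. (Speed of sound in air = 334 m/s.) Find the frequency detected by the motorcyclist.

1089 Hz

Only the observer moves, away from the source, so f' = f · (v − v_o)/v.
f' = 1225 × (334 − 37)/334 = 1225 × 297/334 ≈ 1089 Hz.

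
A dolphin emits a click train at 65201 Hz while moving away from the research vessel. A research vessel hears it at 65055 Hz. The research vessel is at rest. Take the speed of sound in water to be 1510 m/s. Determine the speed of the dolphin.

f' = f · v/(v + v_s) ⇒ v_s = v · |1 − f/f'|.
v_s = 1510 × |1 − 65201/65055| = 1510 × 0.002244 ≈ 3.4 m/s.

3.4 m/s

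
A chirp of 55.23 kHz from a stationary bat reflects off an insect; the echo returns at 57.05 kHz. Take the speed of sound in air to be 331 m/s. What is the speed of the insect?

5.4 m/s

Double Doppler shift off a moving reflector: f₂ = f₀ · (v + u)/(v − u) (u > 0 toward emitter).
Rearranging, u = v · (f₂ − f₀)/(f₂ + f₀) = 331 × 1.82/112.28 ≈ 5.4 m/s.
So the insect is moving at 5.4 m/s toward the emitter.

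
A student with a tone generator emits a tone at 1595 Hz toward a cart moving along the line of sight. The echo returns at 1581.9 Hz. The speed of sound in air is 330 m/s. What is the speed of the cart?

1.36 m/s

Double Doppler shift off a moving reflector: f₂ = f₀ · (v + u)/(v − u) (u > 0 toward emitter).
Rearranging, u = v · (f₂ − f₀)/(f₂ + f₀) = 330 × -13.1/3176.9 ≈ -1.36 m/s.
So the cart is moving at 1.36 m/s away from the emitter.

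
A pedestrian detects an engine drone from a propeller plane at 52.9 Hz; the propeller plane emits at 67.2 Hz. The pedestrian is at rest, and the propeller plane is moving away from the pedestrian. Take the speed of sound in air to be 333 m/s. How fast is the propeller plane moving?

f' = f · v/(v + v_s) ⇒ v_s = v · |1 − f/f'|.
v_s = 333 × |1 − 67.2/52.9| = 333 × 0.2703 ≈ 90 m/s.

90 m/s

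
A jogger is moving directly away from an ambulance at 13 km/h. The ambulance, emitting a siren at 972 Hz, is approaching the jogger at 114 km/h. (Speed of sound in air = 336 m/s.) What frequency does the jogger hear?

1062 Hz

114 km/h = 31.67 m/s; 13 km/h = 3.611 m/s.
Both move, so f' = f · (v − v_o)/(v − v_s).
f' = 972 × (336 − 3.611)/(336 − 31.67) = 972 × 332.39/304.33 ≈ 1062 Hz.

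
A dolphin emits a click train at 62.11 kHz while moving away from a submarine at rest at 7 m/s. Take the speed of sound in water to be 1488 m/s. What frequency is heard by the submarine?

With the source moving away from a stationary observer, f' = f · v/(v + v_s).
f' = 62.11 × 1488/(1488 + 7) = 62.11 × 1488/1495 ≈ 61.8 kHz.

61.8 kHz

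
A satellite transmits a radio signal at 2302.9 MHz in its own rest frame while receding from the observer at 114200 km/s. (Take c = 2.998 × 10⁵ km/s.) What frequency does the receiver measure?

β = v/c = 114200/299800 = 0.3809.
Relativistic Doppler for frequency: f' = f₀ · √((1 − β)/(1 + β)).
f' = 2302.9 × √(0.6191/1.3809) = 2302.9 × 0.66956 ≈ 1541.9 MHz.

1541.9 MHz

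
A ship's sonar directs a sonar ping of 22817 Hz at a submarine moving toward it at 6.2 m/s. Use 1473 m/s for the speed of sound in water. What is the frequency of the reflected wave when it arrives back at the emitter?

23010 Hz

At the submarine (a moving observer), f₁ = f₀ · (v + u)/v = 22817 × 1479.2/1473 ≈ 22913 Hz.
On reflection it acts as a source moving toward the stationary detector: f₂ = f₁ · v/(v − u) = 22913 × 1473/1466.8 ≈ 23010 Hz.
Equivalently f₂ = f₀ · (v + u)/(v − u).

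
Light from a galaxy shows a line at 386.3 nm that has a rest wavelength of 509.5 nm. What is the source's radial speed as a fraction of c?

0.270

λ'/λ₀ = 0.7582 < 1 (blueshift), so the source is approaching.
λ'/λ₀ = √((1 − β)/(1 + β)) for an approaching source ⇒ β = (1 − r²)/(1 + r²) with r = λ'/λ₀.
β = (1 − 0.5749)/(1 + 0.5749) ≈ 0.270.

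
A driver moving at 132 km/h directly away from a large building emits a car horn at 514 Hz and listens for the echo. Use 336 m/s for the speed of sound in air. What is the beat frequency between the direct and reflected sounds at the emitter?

101 Hz

132 km/h = 36.67 m/s.
The large building receives the sound from a moving source: f₁ = f₀ · v/(v + v_e) = 514 × 336/372.67 ≈ 463.4 Hz.
On the return leg the driver is a moving observer: f₂ = f₁ · (v − v_e)/v = 463.4 × 299.33/336 ≈ 412.9 Hz.
Equivalently f₂ = f₀ · (v − v_e)/(v + v_e).
Beat against the emitted tone: |f₂ − f₀| = 2v_e·f₀/(v + v_e) = 2 × 36.67 × 514/372.67 ≈ 101 Hz.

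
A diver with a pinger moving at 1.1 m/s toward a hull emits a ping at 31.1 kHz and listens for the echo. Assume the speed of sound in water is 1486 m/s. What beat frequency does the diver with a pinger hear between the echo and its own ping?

46.1 Hz

The hull receives the sound from a moving source: f₁ = f₀ · v/(v − v_e) = 31.1 × 1486/1484.9 ≈ 31.1230 kHz.
On the return leg the diver with a pinger is a moving observer: f₂ = f₁ · (v + v_e)/v = 31.1230 × 1487.1/1486 ≈ 31.1461 kHz.
Beat against the emitted tone (with f₀ = 31100 Hz): |f₂ − f₀| = 2v_e·f₀/(v − v_e) = 2 × 1.1 × 31100/1484.9 ≈ 46.1 Hz.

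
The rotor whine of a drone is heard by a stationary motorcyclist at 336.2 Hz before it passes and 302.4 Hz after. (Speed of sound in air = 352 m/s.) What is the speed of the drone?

18.6 m/s

f₁/f₂ = (v + v_s)/(v − v_s), so v_s = v · (f₁ − f₂)/(f₁ + f₂).
v_s = 352 × (336.2 − 302.4)/(336.2 + 302.4) = 352 × 33.8/638.6 ≈ 18.6 m/s.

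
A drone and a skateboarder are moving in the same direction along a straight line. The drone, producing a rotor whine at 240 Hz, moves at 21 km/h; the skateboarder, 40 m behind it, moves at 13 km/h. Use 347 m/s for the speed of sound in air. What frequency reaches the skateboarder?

21 km/h = 5.833 m/s; 13 km/h = 3.611 m/s.
The skateboarder is behind, so the drone is moving away from it while the skateboarder is moving toward the drone.
With source receding and observer approaching, f' = f · (v + v_o)/(v + v_s).
f' = 240 × (347 + 3.611)/(347 + 5.833) = 240 × 350.61/352.83 ≈ 238 Hz.

238 Hz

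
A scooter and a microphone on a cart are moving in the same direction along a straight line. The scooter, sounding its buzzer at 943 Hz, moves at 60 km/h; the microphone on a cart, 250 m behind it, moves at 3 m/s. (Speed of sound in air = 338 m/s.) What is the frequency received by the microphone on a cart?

60 km/h = 16.67 m/s.
The microphone on a cart is behind, so the scooter is moving away from it while the microphone on a cart is moving toward the scooter.
With source receding and observer approaching, f' = f · (v + v_o)/(v + v_s).
f' = 943 × (338 + 3)/(338 + 16.67) = 943 × 341/354.67 ≈ 907 Hz.

907 Hz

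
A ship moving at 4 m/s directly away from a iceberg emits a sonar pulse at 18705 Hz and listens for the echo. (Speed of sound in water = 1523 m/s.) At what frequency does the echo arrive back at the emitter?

The iceberg receives the sound from a moving source: f₁ = f₀ · v/(v + v_e) = 18705 × 1523/1527 ≈ 18656 Hz.
On the return leg the ship is a moving observer: f₂ = f₁ · (v − v_e)/v = 18656 × 1519/1523 ≈ 18607 Hz.
Equivalently f₂ = f₀ · (v − v_e)/(v + v_e).

18607 Hz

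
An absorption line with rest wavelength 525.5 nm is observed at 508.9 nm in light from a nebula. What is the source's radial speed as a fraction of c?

λ'/λ₀ = 0.9684 < 1 (blueshift), so the source is approaching.
λ'/λ₀ = √((1 − β)/(1 + β)) for an approaching source ⇒ β = (1 − r²)/(1 + r²) with r = λ'/λ₀.
β = (1 − 0.9378)/(1 + 0.9378) ≈ 0.032.

0.032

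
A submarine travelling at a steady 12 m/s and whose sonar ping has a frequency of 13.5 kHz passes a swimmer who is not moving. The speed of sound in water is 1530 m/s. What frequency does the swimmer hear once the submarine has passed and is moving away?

13.39 kHz

Receding: f₂ = f · v/(v + v_s) = 13.5 × 1530/1542 ≈ 13.39 kHz.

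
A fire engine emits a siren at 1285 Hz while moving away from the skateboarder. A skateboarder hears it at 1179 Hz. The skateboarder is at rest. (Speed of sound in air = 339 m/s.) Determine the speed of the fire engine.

30 m/s

f' = f · v/(v + v_s) ⇒ v_s = v · |1 − f/f'|.
v_s = 339 × |1 − 1285/1179| = 339 × 0.08991 ≈ 30 m/s.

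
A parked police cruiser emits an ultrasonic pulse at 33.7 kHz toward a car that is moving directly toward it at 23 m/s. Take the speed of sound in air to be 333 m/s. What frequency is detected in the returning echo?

At the car (a moving observer), f₁ = f₀ · (v + u)/v = 33.7 × 356/333 ≈ 36.0 kHz.
The reflection then acts as a moving source: f₂ = f₁ · v/(v − u) ≈ 38.7 kHz.

38.7 kHz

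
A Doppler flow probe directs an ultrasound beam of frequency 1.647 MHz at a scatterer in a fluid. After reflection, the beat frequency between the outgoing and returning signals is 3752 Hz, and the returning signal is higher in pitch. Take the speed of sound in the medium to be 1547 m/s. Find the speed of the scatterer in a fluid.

1.76 m/s

Double Doppler shift off a moving reflector: f₂ = f₀ · (v + u)/(v − u) (u > 0 toward emitter).
Returning signal is higher, so f₂ = f₀ + Δf = 1647000 + 3752 = 1650752 Hz.
Rearranging, u = v · (f₂ − f₀)/(f₂ + f₀) = 1547 × 3752/3297752 ≈ 1.76 m/s.
So the scatterer in a fluid is moving at 1.76 m/s toward the emitter.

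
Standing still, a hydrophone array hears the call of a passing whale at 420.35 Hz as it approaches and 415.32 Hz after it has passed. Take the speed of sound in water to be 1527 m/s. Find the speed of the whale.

f₁/f₂ = (v + v_s)/(v − v_s), so v_s = v · (f₁ − f₂)/(f₁ + f₂).
v_s = 1527 × (420.35 − 415.32)/(420.35 + 415.32) = 1527 × 5.03/835.67 ≈ 9.2 m/s.

9.2 m/s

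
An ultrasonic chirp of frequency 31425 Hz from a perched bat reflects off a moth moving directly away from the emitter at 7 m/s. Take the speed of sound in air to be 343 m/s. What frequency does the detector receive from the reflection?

30168 Hz

The moth first receives the wave as a moving observer: f₁ = f₀ · (v − u)/v = 31425 × (343 − 7)/343 ≈ 30784 Hz.
On reflection it acts as a source moving away from the stationary detector: f₂ = f₁ · v/(v + u) = 30784 × 343/350 ≈ 30168 Hz.
Equivalently f₂ = f₀ · (v − u)/(v + u).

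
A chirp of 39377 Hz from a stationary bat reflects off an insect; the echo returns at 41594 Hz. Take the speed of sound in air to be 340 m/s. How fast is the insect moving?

Double Doppler shift off a moving reflector: f₂ = f₀ · (v + u)/(v − u) (u > 0 toward emitter).
Rearranging, u = v · (f₂ − f₀)/(f₂ + f₀) = 340 × 2217/80971 ≈ 9.3 m/s.
So the insect is moving at 9.3 m/s toward the emitter.

9.3 m/s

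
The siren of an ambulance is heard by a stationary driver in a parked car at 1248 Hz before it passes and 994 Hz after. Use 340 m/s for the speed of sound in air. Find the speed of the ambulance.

f₁/f₂ = (v + v_s)/(v − v_s), so v_s = v · (f₁ − f₂)/(f₁ + f₂).
v_s = 340 × (1248 − 994)/(1248 + 994) = 340 × 254/2242 ≈ 39 m/s.

39 m/s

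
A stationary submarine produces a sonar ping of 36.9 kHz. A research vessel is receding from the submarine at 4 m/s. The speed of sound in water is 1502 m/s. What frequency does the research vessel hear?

Moving observer, stationary source: f' = f · (v − v_o)/v.
f' = 36.9 × (1502 − 4)/1502 = 36.9 × 1498/1502 ≈ 36.8 kHz.

36.8 kHz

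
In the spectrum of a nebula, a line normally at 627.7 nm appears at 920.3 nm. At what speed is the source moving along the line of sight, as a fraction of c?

λ'/λ₀ = 1.4661 > 1 (redshift), so the source is receding.
λ'/λ₀ = √((1 + β)/(1 − β)) for a receding source ⇒ β = (r² − 1)/(r² + 1) with r = λ'/λ₀.
β = (2.1496 − 1)/(2.1496 + 1) ≈ 0.365.

0.365c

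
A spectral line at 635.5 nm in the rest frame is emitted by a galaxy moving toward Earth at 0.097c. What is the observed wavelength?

Relativistic Doppler for wavelength: λ' = λ₀ · √((1 − β)/(1 + β)).
λ' = 635.5 × √(0.9030/1.0970) = 635.5 × 0.90728 ≈ 576.6 nm.

576.6 nm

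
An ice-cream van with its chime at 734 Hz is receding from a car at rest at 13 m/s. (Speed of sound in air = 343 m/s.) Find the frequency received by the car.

707 Hz

Moving source, stationary observer: f' = f · v/(v + v_s) since the source is receding.
f' = 734 × 343/(343 + 13) = 734 × 343/356 ≈ 707 Hz.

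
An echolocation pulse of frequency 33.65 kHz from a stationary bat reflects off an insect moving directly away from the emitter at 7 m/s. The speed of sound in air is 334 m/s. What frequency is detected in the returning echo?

32.3 kHz

The insect first receives the wave as a moving observer: f₁ = f₀ · (v − u)/v = 33.65 × (334 − 7)/334 ≈ 32.9 kHz.
On reflection it acts as a source moving away from the stationary detector: f₂ = f₁ · v/(v + u) = 32.9 × 334/341 ≈ 32.3 kHz.
Equivalently f₂ = f₀ · (v − u)/(v + u).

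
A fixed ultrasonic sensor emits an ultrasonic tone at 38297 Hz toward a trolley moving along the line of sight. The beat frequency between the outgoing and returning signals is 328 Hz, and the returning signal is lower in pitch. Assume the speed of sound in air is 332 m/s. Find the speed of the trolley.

1.43 m/s

Double Doppler shift off a moving reflector: f₂ = f₀ · (v + u)/(v − u) (u > 0 toward emitter).
Returning signal is lower, so f₂ = f₀ − Δf = 38297 − 328 = 37969 Hz.
Rearranging, u = v · (f₂ − f₀)/(f₂ + f₀) = 332 × -328/76266 ≈ -1.43 m/s.
So the trolley is moving at 1.43 m/s away from the emitter.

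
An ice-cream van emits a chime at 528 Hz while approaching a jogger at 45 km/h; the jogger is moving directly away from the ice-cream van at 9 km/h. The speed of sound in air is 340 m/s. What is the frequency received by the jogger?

45 km/h = 12.5 m/s; 9 km/h = 2.5 m/s.
Both move, so f' = f · (v − v_o)/(v − v_s).
f' = 528 × (340 − 2.5)/(340 − 12.5) = 528 × 337.5/327.5 ≈ 544 Hz.

544 Hz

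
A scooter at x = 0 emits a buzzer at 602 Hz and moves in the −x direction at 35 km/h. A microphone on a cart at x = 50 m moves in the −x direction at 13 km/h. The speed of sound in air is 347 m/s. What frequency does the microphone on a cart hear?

35 km/h = 9.722 m/s; 13 km/h = 3.611 m/s.
The observer lies on the +x side, so the source is heading away from the observer and the observer is heading toward the source.
With source receding and observer approaching, f' = f · (v + v_o)/(v + v_s).
f' = 602 × (347 + 3.611)/(347 + 9.722) = 602 × 350.61/356.72 ≈ 592 Hz.

592 Hz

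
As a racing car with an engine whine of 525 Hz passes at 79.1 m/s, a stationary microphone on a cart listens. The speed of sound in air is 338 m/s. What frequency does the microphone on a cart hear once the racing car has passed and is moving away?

Receding: f₂ = f · v/(v + v_s) = 525 × 338/417.1 ≈ 425 Hz.

425 Hz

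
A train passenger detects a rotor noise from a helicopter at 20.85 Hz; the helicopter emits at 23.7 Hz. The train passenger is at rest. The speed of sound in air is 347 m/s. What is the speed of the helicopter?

f' < f, so the helicopter is receding.
f' = f · v/(v + v_s) ⇒ v_s = v · |1 − f/f'|.
v_s = 347 × |1 − 23.7/20.85| = 347 × 0.1367 ≈ 47 m/s.

47 m/s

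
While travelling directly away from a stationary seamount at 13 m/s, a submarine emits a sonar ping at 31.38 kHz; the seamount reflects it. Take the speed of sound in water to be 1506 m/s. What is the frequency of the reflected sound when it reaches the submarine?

30.8 kHz

The seamount receives the sound from a moving source: f₁ = f₀ · v/(v + v_e) = 31.38 × 1506/1519 ≈ 31.1 kHz.
On the return leg the submarine is a moving observer: f₂ = f₁ · (v − v_e)/v = 31.1 × 1493/1506 ≈ 30.8 kHz.
Equivalently f₂ = f₀ · (v − v_e)/(v + v_e).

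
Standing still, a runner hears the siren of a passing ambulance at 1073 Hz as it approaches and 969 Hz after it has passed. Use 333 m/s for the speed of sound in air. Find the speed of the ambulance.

17.0 m/s

f₁/f₂ = (v + v_s)/(v − v_s), so v_s = v · (f₁ − f₂)/(f₁ + f₂).
v_s = 333 × (1073 − 969)/(1073 + 969) = 333 × 104/2042 ≈ 17.0 m/s.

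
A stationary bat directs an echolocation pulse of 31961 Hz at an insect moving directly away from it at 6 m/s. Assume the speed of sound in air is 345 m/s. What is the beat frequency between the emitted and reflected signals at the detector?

At the insect (a moving observer), f₁ = f₀ · (v − u)/v = 31961 × 339/345 ≈ 31405 Hz.
The reflection then acts as a moving source: f₂ = f₁ · v/(v + u) ≈ 30868 Hz.
Beat frequency: |f₂ − f₀| = 2u·f₀/(v + u) = 2 × 6 × 31961/351 ≈ 1093 Hz.

1093 Hz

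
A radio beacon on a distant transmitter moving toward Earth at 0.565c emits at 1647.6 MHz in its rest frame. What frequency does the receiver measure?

Relativistic Doppler for frequency: f' = f₀ · √((1 + β)/(1 − β)).
f' = 1647.6 × √(1.5650/0.4350) = 1647.6 × 1.89676 ≈ 3125.1 MHz.

3125.1 MHz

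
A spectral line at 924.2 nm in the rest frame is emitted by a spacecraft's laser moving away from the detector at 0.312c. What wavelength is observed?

Relativistic Doppler for wavelength: λ' = λ₀ · √((1 + β)/(1 − β)).
λ' = 924.2 × √(1.3120/0.6880) = 924.2 × 1.38093 ≈ 1276.3 nm.

1276.3 nm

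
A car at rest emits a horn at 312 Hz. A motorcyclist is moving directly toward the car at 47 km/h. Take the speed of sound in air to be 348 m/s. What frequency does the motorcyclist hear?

47 km/h = 13.06 m/s.
Only the observer moves, toward the source, so f' = f · (v + v_o)/v.
f' = 312 × (348 + 13.06)/348 = 312 × 361.06/348 ≈ 324 Hz.

324 Hz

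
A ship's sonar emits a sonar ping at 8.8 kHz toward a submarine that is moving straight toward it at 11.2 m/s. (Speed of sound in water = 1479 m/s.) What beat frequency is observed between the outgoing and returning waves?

134 Hz

The submarine first receives the wave as a moving observer: f₁ = f₀ · (v + u)/v = 8.8 × (1479 + 11.2)/1479 ≈ 8.8666 kHz.
The reflection then acts as a moving source: f₂ = f₁ · v/(v − u) ≈ 8.9343 kHz.
Equivalently f₂ = f₀ · (v + u)/(v − u).
Beat frequency (with f₀ = 8800 Hz): |f₂ − f₀| = 2u·f₀/(v − u) = 2 × 11.2 × 8800/1467.8 ≈ 134 Hz.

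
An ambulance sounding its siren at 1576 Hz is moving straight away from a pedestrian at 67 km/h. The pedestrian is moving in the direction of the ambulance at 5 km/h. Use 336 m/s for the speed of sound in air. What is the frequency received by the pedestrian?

1499 Hz

67 km/h = 18.61 m/s; 5 km/h = 1.389 m/s.
General Doppler shift: f' = f · (v + v_o)/(v + v_s).
f' = 1576 × (336 + 1.389)/(336 + 18.61) = 1576 × 337.39/354.61 ≈ 1499 Hz.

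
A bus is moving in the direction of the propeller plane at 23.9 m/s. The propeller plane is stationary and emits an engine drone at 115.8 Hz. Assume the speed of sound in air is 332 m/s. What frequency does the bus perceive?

Moving observer, stationary source: f' = f · (v + v_o)/v.
f' = 115.8 × (332 + 23.9)/332 = 115.8 × 355.9/332 ≈ 124 Hz.

124 Hz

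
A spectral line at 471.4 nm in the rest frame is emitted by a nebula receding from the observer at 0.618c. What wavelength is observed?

Relativistic Doppler for wavelength: λ' = λ₀ · √((1 + β)/(1 − β)).
λ' = 471.4 × √(1.6180/0.3820) = 471.4 × 2.05806 ≈ 970.2 nm.

970.2 nm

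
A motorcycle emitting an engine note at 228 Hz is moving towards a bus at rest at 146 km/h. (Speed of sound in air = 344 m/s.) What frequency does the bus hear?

258 Hz

146 km/h = 40.56 m/s.
With the source moving toward a stationary observer, f' = f · v/(v − v_s).
f' = 228 × 344/(344 − 40.56) = 228 × 344/303.4 ≈ 258 Hz.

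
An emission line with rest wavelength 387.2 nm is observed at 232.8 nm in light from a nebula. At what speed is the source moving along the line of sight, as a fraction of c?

λ'/λ₀ = 0.6012 < 1 (blueshift), so the source is approaching.
λ'/λ₀ = √((1 − β)/(1 + β)) for an approaching source ⇒ β = (1 − r²)/(1 + r²) with r = λ'/λ₀.
β = (1 − 0.3615)/(1 + 0.3615) ≈ 0.469.

0.469c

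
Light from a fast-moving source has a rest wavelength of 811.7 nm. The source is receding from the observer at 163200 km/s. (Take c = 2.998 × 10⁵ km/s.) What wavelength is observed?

β = v/c = 163200/299800 = 0.5444.
Relativistic Doppler for wavelength: λ' = λ₀ · √((1 + β)/(1 − β)).
λ' = 811.7 × √(1.5444/0.4556) = 811.7 × 1.84105 ≈ 1494.4 nm.

1494.4 nm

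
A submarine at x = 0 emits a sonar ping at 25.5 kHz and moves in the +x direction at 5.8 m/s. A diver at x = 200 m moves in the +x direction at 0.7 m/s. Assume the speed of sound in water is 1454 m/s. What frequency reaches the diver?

25.6 kHz

The observer lies on the +x side, so the source is heading toward the observer and the observer is heading away from the source.
Both move, so f' = f · (v − v_o)/(v − v_s).
f' = 25.5 × (1454 − 0.7)/(1454 − 5.8) = 25.5 × 1453.3/1448.2 ≈ 25.6 kHz.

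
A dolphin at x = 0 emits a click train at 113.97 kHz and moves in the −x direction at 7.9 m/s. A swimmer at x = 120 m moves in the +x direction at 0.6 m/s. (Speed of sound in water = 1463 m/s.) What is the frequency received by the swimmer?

The observer lies on the +x side, so the source is heading away from the observer and the observer is heading away from the source.
Both move, so f' = f · (v − v_o)/(v + v_s).
f' = 113.97 × (1463 − 0.6)/(1463 + 7.9) = 113.97 × 1462.4/1470.9 ≈ 113.3 kHz.

113.3 kHz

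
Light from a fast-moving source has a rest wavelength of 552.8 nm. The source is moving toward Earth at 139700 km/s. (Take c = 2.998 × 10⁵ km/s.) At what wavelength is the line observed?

β = v/c = 139700/299800 = 0.4660.
Relativistic Doppler for wavelength: λ' = λ₀ · √((1 − β)/(1 + β)).
λ' = 552.8 × √(0.5340/1.4660) = 552.8 × 0.60355 ≈ 333.6 nm.

333.6 nm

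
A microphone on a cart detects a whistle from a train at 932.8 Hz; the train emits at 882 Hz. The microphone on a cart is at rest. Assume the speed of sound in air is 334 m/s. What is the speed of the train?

f' > f, so the train is approaching.
f' = f · v/(v − v_s) ⇒ v_s = v · |1 − f/f'|.
v_s = 334 × |1 − 882/932.8| = 334 × 0.05446 ≈ 18.2 m/s.

18.2 m/s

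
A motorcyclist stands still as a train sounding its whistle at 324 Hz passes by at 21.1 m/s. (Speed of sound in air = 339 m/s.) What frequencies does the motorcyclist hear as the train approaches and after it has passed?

Approaching: f₁ = f · v/(v − v_s) = 324 × 339/317.9 ≈ 346 Hz.
Receding: f₂ = f · v/(v + v_s) = 324 × 339/360.1 ≈ 305 Hz.

346 Hz approaching; 305 Hz receding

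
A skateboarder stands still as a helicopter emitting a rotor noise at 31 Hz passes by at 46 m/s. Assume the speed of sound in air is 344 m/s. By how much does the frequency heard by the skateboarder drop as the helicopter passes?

8.44 Hz

Approaching: f₁ = f · v/(v − v_s) = 31 × 344/298 ≈ 35.79 Hz.
Receding: f₂ = f · v/(v + v_s) = 31 × 344/390 ≈ 27.34 Hz.
Drop: f₁ − f₂ = 2f·v·v_s/(v² − v_s²) = 2 × 31 × 344 × 46/(344² − 46²) ≈ 8.44 Hz.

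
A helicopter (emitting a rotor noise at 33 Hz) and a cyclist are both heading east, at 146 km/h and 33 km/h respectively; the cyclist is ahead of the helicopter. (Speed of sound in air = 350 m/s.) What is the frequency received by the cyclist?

36.3 Hz

146 km/h = 40.56 m/s; 33 km/h = 9.167 m/s.
The cyclist is ahead, so the helicopter is moving toward it while the cyclist is moving away from the helicopter.
With source approaching and observer receding, f' = f · (v − v_o)/(v − v_s).
f' = 33 × (350 − 9.167)/(350 − 40.56) = 33 × 340.83/309.44 ≈ 36.3 Hz.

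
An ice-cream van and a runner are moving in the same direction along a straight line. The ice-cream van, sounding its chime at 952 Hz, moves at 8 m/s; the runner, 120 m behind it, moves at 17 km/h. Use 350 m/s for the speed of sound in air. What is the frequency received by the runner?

17 km/h = 4.722 m/s.
The runner is behind, so the ice-cream van is moving away from it while the runner is moving toward the ice-cream van.
General Doppler shift: f' = f · (v + v_o)/(v + v_s).
f' = 952 × (350 + 4.722)/(350 + 8) = 952 × 354.72/358 ≈ 943 Hz.

943 Hz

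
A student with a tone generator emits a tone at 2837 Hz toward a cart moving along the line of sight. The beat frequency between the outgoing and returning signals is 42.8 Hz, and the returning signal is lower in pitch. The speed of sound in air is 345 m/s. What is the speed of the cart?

Double Doppler shift off a moving reflector: f₂ = f₀ · (v + u)/(v − u) (u > 0 toward emitter).
Returning signal is lower, so f₂ = f₀ − Δf = 2837 − 42.8 = 2794.2 Hz.
Rearranging, u = v · (f₂ − f₀)/(f₂ + f₀) = 345 × -42.8/5631.2 ≈ -2.62 m/s.
So the cart is moving at 2.62 m/s away from the emitter.

2.62 m/s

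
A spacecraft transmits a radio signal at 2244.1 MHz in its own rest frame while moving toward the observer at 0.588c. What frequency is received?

4405.7 MHz

Relativistic Doppler for frequency: f' = f₀ · √((1 + β)/(1 − β)).
f' = 2244.1 × √(1.5880/0.4120) = 2244.1 × 1.96325 ≈ 4405.7 MHz.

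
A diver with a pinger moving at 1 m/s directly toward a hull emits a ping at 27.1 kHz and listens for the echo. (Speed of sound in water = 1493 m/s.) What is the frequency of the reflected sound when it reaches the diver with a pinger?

The hull receives the sound from a moving source: f₁ = f₀ · v/(v − v_e) = 27.1 × 1493/1492 ≈ 27.1 kHz.
On the return leg the diver with a pinger is a moving observer: f₂ = f₁ · (v + v_e)/v = 27.1 × 1494/1493 ≈ 27.1 kHz.

27.1 kHz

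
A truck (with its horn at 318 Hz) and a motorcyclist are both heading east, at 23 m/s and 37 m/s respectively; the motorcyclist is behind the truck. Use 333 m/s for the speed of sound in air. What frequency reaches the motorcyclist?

The motorcyclist is behind, so the truck is moving away from it while the motorcyclist is moving toward the truck.
With source receding and observer approaching, f' = f · (v + v_o)/(v + v_s).
f' = 318 × (333 + 37)/(333 + 23) = 318 × 370/356 ≈ 331 Hz.

331 Hz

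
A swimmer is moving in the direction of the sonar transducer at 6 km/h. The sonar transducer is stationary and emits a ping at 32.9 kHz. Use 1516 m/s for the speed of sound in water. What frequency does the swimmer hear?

32.9 kHz

6 km/h = 1.667 m/s.
Only the observer moves, toward the source, so f' = f · (v + v_o)/v.
f' = 32.9 × (1516 + 1.667)/1516 = 32.9 × 1517.7/1516 ≈ 32.9 kHz.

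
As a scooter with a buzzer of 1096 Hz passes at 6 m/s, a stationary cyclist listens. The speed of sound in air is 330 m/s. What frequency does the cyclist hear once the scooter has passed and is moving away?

1076 Hz

Receding: f₂ = f · v/(v + v_s) = 1096 × 330/336 ≈ 1076 Hz.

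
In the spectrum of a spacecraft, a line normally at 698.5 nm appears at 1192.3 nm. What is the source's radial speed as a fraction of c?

λ'/λ₀ = 1.7069 > 1 (redshift), so the source is receding.
λ'/λ₀ = √((1 + β)/(1 − β)) for a receding source ⇒ β = (r² − 1)/(r² + 1) with r = λ'/λ₀.
β = (2.9137 − 1)/(2.9137 + 1) ≈ 0.489.

0.489c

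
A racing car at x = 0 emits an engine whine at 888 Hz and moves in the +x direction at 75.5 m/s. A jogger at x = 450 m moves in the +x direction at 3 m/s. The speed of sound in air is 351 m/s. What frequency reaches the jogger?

1122 Hz

The observer lies on the +x side, so the source is heading toward the observer and the observer is heading away from the source.
Both move, so f' = f · (v − v_o)/(v − v_s).
f' = 888 × (351 − 3)/(351 − 75.5) = 888 × 348/275.5 ≈ 1122 Hz.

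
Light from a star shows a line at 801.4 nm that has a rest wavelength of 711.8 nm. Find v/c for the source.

λ'/λ₀ = 1.1259 > 1 (redshift), so the source is receding.
λ'/λ₀ = √((1 + β)/(1 − β)) for a receding source ⇒ β = (r² − 1)/(r² + 1) with r = λ'/λ₀.
β = (1.2676 − 1)/(1.2676 + 1) ≈ 0.118.

0.118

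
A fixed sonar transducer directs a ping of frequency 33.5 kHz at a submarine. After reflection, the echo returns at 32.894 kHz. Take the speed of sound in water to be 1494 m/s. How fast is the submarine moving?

Double Doppler shift off a moving reflector: f₂ = f₀ · (v + u)/(v − u) (u > 0 toward emitter).
Rearranging, u = v · (f₂ − f₀)/(f₂ + f₀) = 1494 × -0.606/66.394 ≈ -13.6 m/s.
So the submarine is moving at 13.6 m/s away from the emitter.

13.6 m/s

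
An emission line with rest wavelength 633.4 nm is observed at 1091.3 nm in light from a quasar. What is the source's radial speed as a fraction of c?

0.496c

λ'/λ₀ = 1.7229 > 1 (redshift), so the source is receding.
λ'/λ₀ = √((1 + β)/(1 − β)) for a receding source ⇒ β = (r² − 1)/(r² + 1) with r = λ'/λ₀.
β = (2.9685 − 1)/(2.9685 + 1) ≈ 0.496.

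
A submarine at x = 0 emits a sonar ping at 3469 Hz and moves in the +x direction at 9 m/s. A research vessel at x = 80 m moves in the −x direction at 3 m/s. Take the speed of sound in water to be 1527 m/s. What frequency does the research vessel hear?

The observer lies on the +x side, so the source is heading toward the observer and the observer is heading toward the source.
General Doppler shift: f' = f · (v + v_o)/(v − v_s).
f' = 3469 × (1527 + 3)/(1527 − 9) = 3469 × 1530/1518 ≈ 3496 Hz.

3496 Hz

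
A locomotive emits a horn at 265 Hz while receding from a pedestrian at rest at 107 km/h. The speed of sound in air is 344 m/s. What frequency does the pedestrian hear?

244 Hz

107 km/h = 29.72 m/s.
Moving source, stationary observer: f' = f · v/(v + v_s) since the source is receding.
f' = 265 × 344/(344 + 29.72) = 265 × 344/373.7 ≈ 244 Hz.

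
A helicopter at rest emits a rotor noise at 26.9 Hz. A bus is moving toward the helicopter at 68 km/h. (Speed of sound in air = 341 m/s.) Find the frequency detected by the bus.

68 km/h = 18.89 m/s.
Only the observer moves, toward the source, so f' = f · (v + v_o)/v.
f' = 26.9 × (341 + 18.89)/341 = 26.9 × 359.89/341 ≈ 28.4 Hz.

28.4 Hz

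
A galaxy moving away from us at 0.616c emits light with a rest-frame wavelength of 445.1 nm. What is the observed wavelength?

Relativistic Doppler for wavelength: λ' = λ₀ · √((1 + β)/(1 − β)).
λ' = 445.1 × √(1.6160/0.3840) = 445.1 × 2.05142 ≈ 913.1 nm.

913.1 nm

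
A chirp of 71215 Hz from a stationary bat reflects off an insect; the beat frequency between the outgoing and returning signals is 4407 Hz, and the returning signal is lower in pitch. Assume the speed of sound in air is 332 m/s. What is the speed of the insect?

10.6 m/s

Double Doppler shift off a moving reflector: f₂ = f₀ · (v + u)/(v − u) (u > 0 toward emitter).
Returning signal is lower, so f₂ = f₀ − Δf = 71215 − 4407 = 66808 Hz.
Rearranging, u = v · (f₂ − f₀)/(f₂ + f₀) = 332 × -4407/138023 ≈ -10.6 m/s.
So the insect is moving at 10.6 m/s away from the emitter.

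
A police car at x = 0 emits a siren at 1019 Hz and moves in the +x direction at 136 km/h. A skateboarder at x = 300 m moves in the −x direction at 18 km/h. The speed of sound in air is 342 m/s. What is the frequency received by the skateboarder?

1162 Hz

136 km/h = 37.78 m/s; 18 km/h = 5 m/s.
The observer lies on the +x side, so the source is heading toward the observer and the observer is heading toward the source.
With source approaching and observer approaching, f' = f · (v + v_o)/(v − v_s).
f' = 1019 × (342 + 5)/(342 − 37.78) = 1019 × 347/304.22 ≈ 1162 Hz.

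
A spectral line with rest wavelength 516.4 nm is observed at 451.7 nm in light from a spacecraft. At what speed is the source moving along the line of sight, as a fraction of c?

0.133

λ'/λ₀ = 0.8747 < 1 (blueshift), so the source is approaching.
λ'/λ₀ = √((1 − β)/(1 + β)) for an approaching source ⇒ β = (1 − r²)/(1 + r²) with r = λ'/λ₀.
β = (1 − 0.7651)/(1 + 0.7651) ≈ 0.133.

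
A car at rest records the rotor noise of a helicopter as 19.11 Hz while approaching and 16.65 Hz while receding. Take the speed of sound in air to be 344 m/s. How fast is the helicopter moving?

f₁/f₂ = (v + v_s)/(v − v_s), so v_s = v · (f₁ − f₂)/(f₁ + f₂).
v_s = 344 × (19.11 − 16.65)/(19.11 + 16.65) = 344 × 2.46/35.76 ≈ 23.7 m/s.

23.7 m/s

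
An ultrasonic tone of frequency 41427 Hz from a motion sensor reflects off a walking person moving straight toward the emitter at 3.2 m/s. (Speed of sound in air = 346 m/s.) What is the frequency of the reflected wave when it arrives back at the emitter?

The walking person first receives the wave as a moving observer: f₁ = f₀ · (v + u)/v = 41427 × (346 + 3.2)/346 ≈ 41810 Hz.
The reflection then acts as a moving source: f₂ = f₁ · v/(v − u) ≈ 42200 Hz.

42200 Hz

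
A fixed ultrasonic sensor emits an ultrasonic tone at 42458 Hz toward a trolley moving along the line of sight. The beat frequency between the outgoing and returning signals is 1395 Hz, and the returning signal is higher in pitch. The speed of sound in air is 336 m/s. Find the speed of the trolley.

5.4 m/s

Double Doppler shift off a moving reflector: f₂ = f₀ · (v + u)/(v − u) (u > 0 toward emitter).
Returning signal is higher, so f₂ = f₀ + Δf = 42458 + 1395 = 43853 Hz.
Rearranging, u = v · (f₂ − f₀)/(f₂ + f₀) = 336 × 1395/86311 ≈ 5.4 m/s.
So the trolley is moving at 5.4 m/s toward the emitter.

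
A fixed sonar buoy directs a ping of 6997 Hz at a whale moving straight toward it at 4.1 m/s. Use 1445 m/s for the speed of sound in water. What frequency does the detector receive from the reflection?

7037 Hz

The whale first receives the wave as a moving observer: f₁ = f₀ · (v + u)/v = 6997 × (1445 + 4.1)/1445 ≈ 7017 Hz.
The reflection then acts as a moving source: f₂ = f₁ · v/(v − u) ≈ 7037 Hz.
Equivalently f₂ = f₀ · (v + u)/(v − u).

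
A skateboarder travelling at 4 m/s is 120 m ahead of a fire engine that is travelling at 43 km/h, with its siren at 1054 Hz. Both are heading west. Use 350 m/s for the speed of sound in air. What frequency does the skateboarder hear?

1079 Hz

43 km/h = 11.94 m/s.
The skateboarder is ahead, so the fire engine is moving toward it while the skateboarder is moving away from the fire engine.
General Doppler shift: f' = f · (v − v_o)/(v − v_s).
f' = 1054 × (350 − 4)/(350 − 11.94) = 1054 × 346/338.06 ≈ 1079 Hz.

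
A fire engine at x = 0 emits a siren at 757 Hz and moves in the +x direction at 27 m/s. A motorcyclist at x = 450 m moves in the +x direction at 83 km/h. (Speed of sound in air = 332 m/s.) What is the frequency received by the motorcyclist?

83 km/h = 23.06 m/s.
The observer lies on the +x side, so the source is heading toward the observer and the observer is heading away from the source.
General Doppler shift: f' = f · (v − v_o)/(v − v_s).
f' = 757 × (332 − 23.06)/(332 − 27) = 757 × 308.94/305 ≈ 767 Hz.

767 Hz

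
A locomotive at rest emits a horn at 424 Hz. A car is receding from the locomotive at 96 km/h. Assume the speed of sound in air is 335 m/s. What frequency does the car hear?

390 Hz

96 km/h = 26.67 m/s.
Moving observer, stationary source: f' = f · (v − v_o)/v.
f' = 424 × (335 − 26.67)/335 = 424 × 308.33/335 ≈ 390 Hz.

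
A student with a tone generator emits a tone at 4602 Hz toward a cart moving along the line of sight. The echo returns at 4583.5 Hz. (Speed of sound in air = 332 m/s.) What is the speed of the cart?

Double Doppler shift off a moving reflector: f₂ = f₀ · (v + u)/(v − u) (u > 0 toward emitter).
Rearranging, u = v · (f₂ − f₀)/(f₂ + f₀) = 332 × -18.5/9185.5 ≈ -0.67 m/s.
So the cart is moving at 0.67 m/s away from the emitter.

0.67 m/s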